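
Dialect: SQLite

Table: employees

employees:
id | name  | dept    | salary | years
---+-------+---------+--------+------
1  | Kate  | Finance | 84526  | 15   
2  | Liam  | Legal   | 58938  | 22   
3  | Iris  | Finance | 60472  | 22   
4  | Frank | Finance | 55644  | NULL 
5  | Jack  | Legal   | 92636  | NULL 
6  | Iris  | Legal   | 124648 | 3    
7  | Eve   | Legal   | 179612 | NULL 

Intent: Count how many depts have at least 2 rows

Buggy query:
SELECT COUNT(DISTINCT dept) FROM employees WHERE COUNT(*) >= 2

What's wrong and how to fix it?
Bug: WHERE filters individual rows, not groups, so a group-level COUNT is invalid there

Fix: Use a subquery that GROUPs and filters with HAVING, then count its rows

Corrected query:
SELECT COUNT(*) FROM (SELECT dept FROM employees GROUP BY dept HAVING COUNT(*) >= 2)

Result:
COUNT(*)
--------
2       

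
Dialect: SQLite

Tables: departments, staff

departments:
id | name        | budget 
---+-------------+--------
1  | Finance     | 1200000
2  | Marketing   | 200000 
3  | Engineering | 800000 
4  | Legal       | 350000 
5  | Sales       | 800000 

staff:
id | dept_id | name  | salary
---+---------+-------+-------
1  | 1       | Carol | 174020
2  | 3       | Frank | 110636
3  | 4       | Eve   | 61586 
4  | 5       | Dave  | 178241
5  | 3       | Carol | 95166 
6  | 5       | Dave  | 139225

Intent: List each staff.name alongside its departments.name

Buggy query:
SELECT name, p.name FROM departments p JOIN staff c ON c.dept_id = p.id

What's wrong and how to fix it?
Bug: 'name' exists in both joined tables, so the database can't tell which one is meant

Fix: Prefix ambiguous columns with the table alias

Corrected query:
SELECT c.name, p.name FROM departments p JOIN staff c ON c.dept_id = p.id

Result:
name  | name       
------+------------
Carol | Finance    
Frank | Engineering
Eve   | Legal      
Dave  | Sales      
Carol | Engineering
Dave  | Sales      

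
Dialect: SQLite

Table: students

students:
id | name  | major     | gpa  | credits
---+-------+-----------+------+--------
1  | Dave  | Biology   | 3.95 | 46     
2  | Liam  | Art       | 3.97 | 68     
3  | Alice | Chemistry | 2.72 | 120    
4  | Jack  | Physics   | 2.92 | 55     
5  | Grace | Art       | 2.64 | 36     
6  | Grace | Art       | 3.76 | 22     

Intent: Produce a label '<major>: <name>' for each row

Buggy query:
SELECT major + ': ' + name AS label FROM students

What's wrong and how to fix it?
Bug: SQLite uses || for string concatenation; + coerces text to numbers (yielding 0)

Fix: Replace + with || to concatenate text

Corrected query:
SELECT major || ': ' || name AS label FROM students

Result:
label           
----------------
Biology: Dave   
Art: Liam       
Chemistry: Alice
Physics: Jack   
Art: Grace      
Art: Grace      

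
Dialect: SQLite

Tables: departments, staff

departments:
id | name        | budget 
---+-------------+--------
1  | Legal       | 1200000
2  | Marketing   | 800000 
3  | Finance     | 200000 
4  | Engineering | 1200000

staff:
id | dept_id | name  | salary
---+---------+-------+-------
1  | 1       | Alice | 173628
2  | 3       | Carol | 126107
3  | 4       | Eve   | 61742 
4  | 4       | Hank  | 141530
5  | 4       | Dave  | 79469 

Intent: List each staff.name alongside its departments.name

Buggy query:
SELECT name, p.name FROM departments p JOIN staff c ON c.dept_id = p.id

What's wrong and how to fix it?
Bug: Both tables have a 'name' column; the unqualified reference is ambiguous

Fix: Qualify the column with its table alias (c.name)

Corrected query:
SELECT c.name, p.name FROM departments p JOIN staff c ON c.dept_id = p.id

Result:
name  | name       
------+------------
Alice | Legal      
Carol | Finance    
Eve   | Engineering
Hank  | Engineering
Dave  | Engineering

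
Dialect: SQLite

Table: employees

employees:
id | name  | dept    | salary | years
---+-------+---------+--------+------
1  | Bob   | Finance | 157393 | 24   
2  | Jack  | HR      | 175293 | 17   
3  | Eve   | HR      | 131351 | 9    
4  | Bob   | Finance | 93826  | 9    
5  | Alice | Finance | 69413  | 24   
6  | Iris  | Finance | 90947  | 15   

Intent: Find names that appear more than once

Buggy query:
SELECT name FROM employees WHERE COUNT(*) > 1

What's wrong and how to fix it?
Bug: WHERE can't reference COUNT(*); aggregates are computed after WHERE

Fix: GROUP BY name, then filter groups with HAVING COUNT(*) > 1

Corrected query:
SELECT name FROM employees GROUP BY name HAVING COUNT(*) > 1

Result:
name
----
Bob 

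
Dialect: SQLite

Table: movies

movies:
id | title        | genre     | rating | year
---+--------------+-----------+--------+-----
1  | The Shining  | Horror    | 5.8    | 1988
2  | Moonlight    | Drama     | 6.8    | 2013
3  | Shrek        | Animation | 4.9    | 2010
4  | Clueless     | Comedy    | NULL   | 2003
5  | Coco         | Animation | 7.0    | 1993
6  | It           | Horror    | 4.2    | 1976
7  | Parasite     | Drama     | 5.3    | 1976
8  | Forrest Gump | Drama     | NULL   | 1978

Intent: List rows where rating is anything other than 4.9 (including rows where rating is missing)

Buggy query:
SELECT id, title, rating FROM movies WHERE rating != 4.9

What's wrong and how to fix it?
Bug: 'rating != 4.9' is unknown when rating is NULL, so NULL rows are silently excluded

Fix: Handle NULL separately with IS NULL alongside the inequality

Corrected query:
SELECT id, title, rating FROM movies WHERE rating != 4.9 OR rating IS NULL

Result:
id | title        | rating
---+--------------+-------
1  | The Shining  | 5.8   
2  | Moonlight    | 6.8   
4  | Clueless     | NULL  
5  | Coco         | 7     
6  | It           | 4.2   
7  | Parasite     | 5.3   
8  | Forrest Gump | NULL  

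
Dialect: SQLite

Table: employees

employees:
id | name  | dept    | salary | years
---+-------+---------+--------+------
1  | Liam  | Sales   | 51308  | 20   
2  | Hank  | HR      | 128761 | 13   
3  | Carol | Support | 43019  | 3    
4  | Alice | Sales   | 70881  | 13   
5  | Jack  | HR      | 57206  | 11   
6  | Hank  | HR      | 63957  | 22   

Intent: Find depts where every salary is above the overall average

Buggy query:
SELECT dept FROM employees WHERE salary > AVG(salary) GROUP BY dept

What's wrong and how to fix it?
Bug: WHERE evaluates per row before aggregation, so AVG() is unavailable

Fix: Compute the overall average in a scalar subquery and compare each group's MIN against it in HAVING

Corrected query:
SELECT dept FROM employees GROUP BY dept HAVING MIN(salary) > (SELECT AVG(salary) FROM employees)

Result:
(no rows)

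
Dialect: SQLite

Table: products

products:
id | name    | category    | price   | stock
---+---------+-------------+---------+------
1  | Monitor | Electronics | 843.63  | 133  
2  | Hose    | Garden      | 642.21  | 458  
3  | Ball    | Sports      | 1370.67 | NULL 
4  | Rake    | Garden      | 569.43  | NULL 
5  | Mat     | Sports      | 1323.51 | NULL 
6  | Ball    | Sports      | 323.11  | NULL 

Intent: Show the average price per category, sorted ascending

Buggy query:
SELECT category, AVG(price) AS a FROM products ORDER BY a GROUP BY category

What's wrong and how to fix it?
Bug: ORDER BY appears before GROUP BY; SQL clause order requires GROUP BY first

Fix: Reorder: SELECT … FROM … GROUP BY … ORDER BY …

Corrected query:
SELECT category, AVG(price) AS a FROM products GROUP BY category ORDER BY a

Result:
category    | a          
------------+------------
Garden      | 605.82     
Electronics | 843.63     
Sports      | 1005.763333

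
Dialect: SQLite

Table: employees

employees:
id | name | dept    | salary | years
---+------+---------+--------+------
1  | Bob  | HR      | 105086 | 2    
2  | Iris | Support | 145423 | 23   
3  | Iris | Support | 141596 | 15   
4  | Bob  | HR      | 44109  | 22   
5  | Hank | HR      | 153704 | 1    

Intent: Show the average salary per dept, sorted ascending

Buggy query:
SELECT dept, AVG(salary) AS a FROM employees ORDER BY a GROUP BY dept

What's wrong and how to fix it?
Bug: GROUP BY must precede ORDER BY

Fix: Reorder: SELECT … FROM … GROUP BY … ORDER BY …

Corrected query:
SELECT dept, AVG(salary) AS a FROM employees GROUP BY dept ORDER BY a

Result:
dept    | a            
--------+--------------
HR      | 100966.333333
Support | 143509.5     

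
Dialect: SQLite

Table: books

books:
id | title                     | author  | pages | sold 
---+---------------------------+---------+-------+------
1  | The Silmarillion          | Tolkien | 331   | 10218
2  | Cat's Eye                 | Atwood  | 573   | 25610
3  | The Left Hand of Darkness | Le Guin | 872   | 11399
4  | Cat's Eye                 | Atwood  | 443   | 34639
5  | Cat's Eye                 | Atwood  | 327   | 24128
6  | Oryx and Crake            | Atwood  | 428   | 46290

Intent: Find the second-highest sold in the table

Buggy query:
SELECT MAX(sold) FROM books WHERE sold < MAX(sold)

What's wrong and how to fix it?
Bug: MAX(sold) on the right of the comparison is an aggregate-in-WHERE error

Fix: Put the inner MAX in a scalar subquery

Corrected query:
SELECT MAX(sold) FROM books WHERE sold < (SELECT MAX(sold) FROM books)

Result:
MAX(sold)
---------
34639    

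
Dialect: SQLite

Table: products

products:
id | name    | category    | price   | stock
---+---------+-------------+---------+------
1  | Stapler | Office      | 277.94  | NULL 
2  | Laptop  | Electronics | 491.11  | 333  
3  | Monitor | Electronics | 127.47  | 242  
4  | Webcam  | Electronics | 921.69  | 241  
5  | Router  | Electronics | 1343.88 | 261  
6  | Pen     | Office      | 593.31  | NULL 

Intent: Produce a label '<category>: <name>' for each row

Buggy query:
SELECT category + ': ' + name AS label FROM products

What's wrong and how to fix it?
Bug: '+' is numeric addition; on text columns SQLite converts them to 0 instead of concatenating

Fix: Use the || operator for string concatenation

Corrected query:
SELECT category || ': ' || name AS label FROM products

Result:
label               
--------------------
Office: Stapler     
Electronics: Laptop 
Electronics: Monitor
Electronics: Webcam 
Electronics: Router 
Office: Pen         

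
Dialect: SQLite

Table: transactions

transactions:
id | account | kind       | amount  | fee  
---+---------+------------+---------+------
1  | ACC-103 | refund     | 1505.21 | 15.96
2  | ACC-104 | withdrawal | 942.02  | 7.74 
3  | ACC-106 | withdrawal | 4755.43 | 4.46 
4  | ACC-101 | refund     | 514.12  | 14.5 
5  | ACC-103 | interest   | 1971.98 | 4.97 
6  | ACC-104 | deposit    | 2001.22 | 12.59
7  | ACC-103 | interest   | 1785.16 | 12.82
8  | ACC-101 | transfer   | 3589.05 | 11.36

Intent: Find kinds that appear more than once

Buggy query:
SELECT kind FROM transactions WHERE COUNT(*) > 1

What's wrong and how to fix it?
Bug: COUNT(*) is an aggregate and cannot be used in WHERE

Fix: GROUP BY kind, then filter groups with HAVING COUNT(*) > 1

Corrected query:
SELECT kind FROM transactions GROUP BY kind HAVING COUNT(*) > 1

Result:
kind      
----------
interest  
refund    
withdrawal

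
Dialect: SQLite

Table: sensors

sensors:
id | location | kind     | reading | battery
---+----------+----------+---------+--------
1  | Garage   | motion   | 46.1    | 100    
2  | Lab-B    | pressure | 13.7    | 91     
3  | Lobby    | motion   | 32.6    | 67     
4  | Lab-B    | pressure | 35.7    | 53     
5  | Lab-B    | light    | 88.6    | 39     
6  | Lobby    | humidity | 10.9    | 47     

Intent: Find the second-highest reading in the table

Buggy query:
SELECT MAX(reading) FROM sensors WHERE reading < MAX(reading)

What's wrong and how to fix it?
Bug: The inner MAX is an aggregate inside WHERE, which is not allowed

Fix: Compute the overall MAX in a subquery, then take MAX of rows below it

Corrected query:
SELECT MAX(reading) FROM sensors WHERE reading < (SELECT MAX(reading) FROM sensors)

Result:
MAX(reading)
------------
46.1        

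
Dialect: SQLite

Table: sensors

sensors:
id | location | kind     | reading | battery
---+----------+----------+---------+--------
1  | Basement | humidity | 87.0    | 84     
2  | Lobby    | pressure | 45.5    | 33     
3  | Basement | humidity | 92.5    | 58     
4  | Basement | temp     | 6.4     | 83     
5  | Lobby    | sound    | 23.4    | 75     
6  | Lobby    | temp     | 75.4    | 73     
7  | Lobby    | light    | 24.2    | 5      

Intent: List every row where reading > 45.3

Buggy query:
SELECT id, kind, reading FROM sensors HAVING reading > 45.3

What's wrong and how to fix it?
Bug: This is a non-aggregate query (no GROUP BY, no aggregates), so in SQLite the HAVING clause is invalid here; a row-level condition belongs in WHERE

Fix: Replace HAVING with WHERE since the condition applies to individual rows

Corrected query:
SELECT id, kind, reading FROM sensors WHERE reading > 45.3

Result:
id | kind     | reading
---+----------+--------
1  | humidity | 87     
2  | pressure | 45.5   
3  | humidity | 92.5   
6  | temp     | 75.4   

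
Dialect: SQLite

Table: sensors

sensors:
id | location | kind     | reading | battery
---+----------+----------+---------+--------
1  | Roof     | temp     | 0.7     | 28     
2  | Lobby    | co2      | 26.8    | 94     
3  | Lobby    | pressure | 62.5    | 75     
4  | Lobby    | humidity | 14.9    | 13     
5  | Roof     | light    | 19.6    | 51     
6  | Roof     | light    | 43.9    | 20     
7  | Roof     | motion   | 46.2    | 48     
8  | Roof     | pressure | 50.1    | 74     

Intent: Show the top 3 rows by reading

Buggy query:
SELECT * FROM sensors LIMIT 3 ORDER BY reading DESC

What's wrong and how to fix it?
Bug: LIMIT must come after ORDER BY

Fix: Swap the clauses: ORDER BY first, then LIMIT

Corrected query:
SELECT * FROM sensors ORDER BY reading DESC LIMIT 3

Result:
id | location | kind     | reading | battery
---+----------+----------+---------+--------
3  | Lobby    | pressure | 62.5    | 75     
8  | Roof     | pressure | 50.1    | 74     
7  | Roof     | motion   | 46.2    | 48     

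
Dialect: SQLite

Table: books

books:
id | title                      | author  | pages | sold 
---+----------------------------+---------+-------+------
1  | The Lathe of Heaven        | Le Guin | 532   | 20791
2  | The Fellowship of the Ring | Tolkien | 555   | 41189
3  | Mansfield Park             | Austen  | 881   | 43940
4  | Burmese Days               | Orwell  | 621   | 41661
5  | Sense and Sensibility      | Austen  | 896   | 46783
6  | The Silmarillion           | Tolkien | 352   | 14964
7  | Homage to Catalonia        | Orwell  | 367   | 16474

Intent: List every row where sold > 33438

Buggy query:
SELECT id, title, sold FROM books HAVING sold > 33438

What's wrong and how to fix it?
Bug: This is a non-aggregate query (no GROUP BY, no aggregates), so in SQLite the HAVING clause is invalid here; a row-level condition belongs in WHERE

Fix: Replace HAVING with WHERE since the condition applies to individual rows

Corrected query:
SELECT id, title, sold FROM books WHERE sold > 33438

Result:
id | title                      | sold 
---+----------------------------+------
2  | The Fellowship of the Ring | 41189
3  | Mansfield Park             | 43940
4  | Burmese Days               | 41661
5  | Sense and Sensibility      | 46783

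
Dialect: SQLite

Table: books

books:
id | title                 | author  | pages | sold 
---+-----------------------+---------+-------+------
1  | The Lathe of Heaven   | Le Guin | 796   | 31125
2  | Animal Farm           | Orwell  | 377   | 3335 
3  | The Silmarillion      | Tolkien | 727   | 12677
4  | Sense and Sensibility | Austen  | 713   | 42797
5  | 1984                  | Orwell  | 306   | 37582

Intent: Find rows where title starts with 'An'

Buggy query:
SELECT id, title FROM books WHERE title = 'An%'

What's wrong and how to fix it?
Bug: '=' compares the literal string including the % character; pattern matching needs LIKE

Fix: Replace '=' with LIKE so 'An%' is treated as a pattern

Corrected query:
SELECT id, title FROM books WHERE title LIKE 'An%'

Result:
id | title      
---+------------
2  | Animal Farm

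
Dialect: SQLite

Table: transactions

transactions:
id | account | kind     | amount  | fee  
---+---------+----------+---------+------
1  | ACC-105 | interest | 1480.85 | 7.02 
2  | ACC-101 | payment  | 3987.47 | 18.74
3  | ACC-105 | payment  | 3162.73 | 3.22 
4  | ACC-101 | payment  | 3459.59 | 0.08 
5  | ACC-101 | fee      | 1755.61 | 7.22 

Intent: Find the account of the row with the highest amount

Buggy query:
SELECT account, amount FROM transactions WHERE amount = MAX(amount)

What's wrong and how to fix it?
Bug: WHERE is evaluated per row; an aggregate over the whole table isn't defined there

Fix: Wrap MAX in a scalar subquery so WHERE compares against a single value

Corrected query:
SELECT account, amount FROM transactions WHERE amount = (SELECT MAX(amount) FROM transactions)

Result:
account | amount 
--------+--------
ACC-101 | 3987.47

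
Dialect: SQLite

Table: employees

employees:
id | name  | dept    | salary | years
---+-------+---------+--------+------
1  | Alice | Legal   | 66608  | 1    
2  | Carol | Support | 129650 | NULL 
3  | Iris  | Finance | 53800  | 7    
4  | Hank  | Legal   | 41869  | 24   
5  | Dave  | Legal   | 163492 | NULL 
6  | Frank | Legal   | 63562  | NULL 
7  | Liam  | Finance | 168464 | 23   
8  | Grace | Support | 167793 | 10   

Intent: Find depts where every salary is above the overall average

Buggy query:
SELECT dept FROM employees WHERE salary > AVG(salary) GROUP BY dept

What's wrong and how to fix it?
Bug: AVG() is an aggregate; it can't sit directly in WHERE

Fix: Compute the overall average in a scalar subquery and compare each group's MIN against it in HAVING

Corrected query:
SELECT dept FROM employees GROUP BY dept HAVING MIN(salary) > (SELECT AVG(salary) FROM employees)

Result:
dept   
-------
Support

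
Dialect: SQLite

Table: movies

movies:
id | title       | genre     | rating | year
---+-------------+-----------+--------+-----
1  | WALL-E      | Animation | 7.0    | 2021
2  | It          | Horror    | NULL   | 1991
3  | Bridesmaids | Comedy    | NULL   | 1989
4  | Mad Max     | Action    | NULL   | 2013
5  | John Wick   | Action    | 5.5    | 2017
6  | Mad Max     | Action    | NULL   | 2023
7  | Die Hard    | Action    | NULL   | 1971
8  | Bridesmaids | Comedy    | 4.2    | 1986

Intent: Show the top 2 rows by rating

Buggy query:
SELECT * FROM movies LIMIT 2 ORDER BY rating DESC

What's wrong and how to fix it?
Bug: LIMIT must come after ORDER BY

Fix: Sort with ORDER BY, then apply LIMIT

Corrected query:
SELECT * FROM movies ORDER BY rating DESC LIMIT 2

Result:
id | title     | genre     | rating | year
---+-----------+-----------+--------+-----
1  | WALL-E    | Animation | 7      | 2021
5  | John Wick | Action    | 5.5    | 2017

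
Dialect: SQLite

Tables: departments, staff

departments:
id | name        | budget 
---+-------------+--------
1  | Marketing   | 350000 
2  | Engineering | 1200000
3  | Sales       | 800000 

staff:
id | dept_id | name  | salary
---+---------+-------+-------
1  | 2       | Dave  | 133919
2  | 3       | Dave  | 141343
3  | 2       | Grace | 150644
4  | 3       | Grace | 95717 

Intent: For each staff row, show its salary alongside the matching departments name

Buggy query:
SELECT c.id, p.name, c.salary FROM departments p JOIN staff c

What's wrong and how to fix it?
Bug: Missing join condition: each staff row is matched to all departments rows instead of just its own

Fix: Specify the join condition linking the foreign key to the parent id

Corrected query:
SELECT c.id, p.name, c.salary FROM departments p JOIN staff c ON c.dept_id = p.id

Result:
id | name        | salary
---+-------------+-------
1  | Engineering | 133919
2  | Sales       | 141343
3  | Engineering | 150644
4  | Sales       | 95717 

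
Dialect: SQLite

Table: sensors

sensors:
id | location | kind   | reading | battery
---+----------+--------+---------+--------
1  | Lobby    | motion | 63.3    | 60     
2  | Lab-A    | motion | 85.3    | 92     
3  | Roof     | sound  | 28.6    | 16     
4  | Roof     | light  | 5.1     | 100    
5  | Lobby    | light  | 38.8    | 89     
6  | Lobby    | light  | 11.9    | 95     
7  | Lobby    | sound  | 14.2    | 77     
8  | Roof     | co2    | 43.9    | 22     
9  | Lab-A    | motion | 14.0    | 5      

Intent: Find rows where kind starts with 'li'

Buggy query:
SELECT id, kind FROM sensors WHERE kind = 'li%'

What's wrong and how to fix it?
Bug: Wildcards only work with LIKE; '=' treats '%' as a literal character

Fix: Replace '=' with LIKE so 'li%' is treated as a pattern

Corrected query:
SELECT id, kind FROM sensors WHERE kind LIKE 'li%'

Result:
id | kind 
---+------
4  | light
5  | light
6  | light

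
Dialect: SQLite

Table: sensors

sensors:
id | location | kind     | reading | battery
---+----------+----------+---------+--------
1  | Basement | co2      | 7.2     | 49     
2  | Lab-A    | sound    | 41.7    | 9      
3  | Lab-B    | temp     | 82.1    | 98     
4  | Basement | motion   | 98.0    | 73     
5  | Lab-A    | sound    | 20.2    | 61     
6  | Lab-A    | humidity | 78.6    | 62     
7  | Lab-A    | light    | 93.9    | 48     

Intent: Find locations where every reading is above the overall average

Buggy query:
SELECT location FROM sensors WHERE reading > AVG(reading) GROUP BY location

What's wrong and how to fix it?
Bug: WHERE evaluates per row before aggregation, so AVG() is unavailable

Fix: Compute the overall average in a scalar subquery and compare each group's MIN against it in HAVING

Corrected query:
SELECT location FROM sensors GROUP BY location HAVING MIN(reading) > (SELECT AVG(reading) FROM sensors)

Result:
location
--------
Lab-B   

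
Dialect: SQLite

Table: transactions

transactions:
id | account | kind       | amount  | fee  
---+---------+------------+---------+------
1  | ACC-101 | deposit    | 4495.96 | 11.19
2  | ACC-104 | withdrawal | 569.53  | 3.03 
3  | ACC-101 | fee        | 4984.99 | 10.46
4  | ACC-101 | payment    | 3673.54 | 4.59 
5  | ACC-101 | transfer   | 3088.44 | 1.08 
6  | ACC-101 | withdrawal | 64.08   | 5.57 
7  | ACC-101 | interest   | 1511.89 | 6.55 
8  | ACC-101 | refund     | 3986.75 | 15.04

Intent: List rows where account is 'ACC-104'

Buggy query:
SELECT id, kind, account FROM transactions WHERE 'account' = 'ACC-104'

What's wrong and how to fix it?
Bug: Single quotes denote string literals in SQL; the column name is being compared as a constant string

Fix: Reference the column as account without single quotes

Corrected query:
SELECT id, kind, account FROM transactions WHERE account = 'ACC-104'

Result:
id | kind       | account
---+------------+--------
2  | withdrawal | ACC-104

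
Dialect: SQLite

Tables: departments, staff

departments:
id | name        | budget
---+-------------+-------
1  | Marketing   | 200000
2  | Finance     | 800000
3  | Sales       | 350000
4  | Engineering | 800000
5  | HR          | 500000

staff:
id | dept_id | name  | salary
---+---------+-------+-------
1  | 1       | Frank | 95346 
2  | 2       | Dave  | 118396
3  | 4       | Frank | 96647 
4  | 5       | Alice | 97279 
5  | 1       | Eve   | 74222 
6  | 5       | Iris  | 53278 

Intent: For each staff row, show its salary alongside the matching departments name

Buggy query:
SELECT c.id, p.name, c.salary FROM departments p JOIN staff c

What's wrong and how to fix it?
Bug: Missing join condition: each staff row is matched to all departments rows instead of just its own

Fix: Add ON c.dept_id = p.id to the JOIN

Corrected query:
SELECT c.id, p.name, c.salary FROM departments p JOIN staff c ON c.dept_id = p.id

Result:
id | name        | salary
---+-------------+-------
1  | Marketing   | 95346 
2  | Finance     | 118396
3  | Engineering | 96647 
4  | HR          | 97279 
5  | Marketing   | 74222 
6  | HR          | 53278 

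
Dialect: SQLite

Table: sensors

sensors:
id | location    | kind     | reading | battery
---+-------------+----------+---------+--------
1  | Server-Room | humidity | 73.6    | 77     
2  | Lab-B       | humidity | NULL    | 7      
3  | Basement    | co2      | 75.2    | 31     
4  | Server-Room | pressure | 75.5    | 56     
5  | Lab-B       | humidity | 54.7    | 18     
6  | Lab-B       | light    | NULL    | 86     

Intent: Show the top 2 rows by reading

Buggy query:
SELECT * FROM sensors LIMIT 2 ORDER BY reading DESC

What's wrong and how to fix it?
Bug: ORDER BY cannot follow LIMIT; LIMIT is the final clause

Fix: Sort with ORDER BY, then apply LIMIT

Corrected query:
SELECT * FROM sensors ORDER BY reading DESC LIMIT 2

Result:
id | location    | kind     | reading | battery
---+-------------+----------+---------+--------
4  | Server-Room | pressure | 75.5    | 56     
3  | Basement    | co2      | 75.2    | 31     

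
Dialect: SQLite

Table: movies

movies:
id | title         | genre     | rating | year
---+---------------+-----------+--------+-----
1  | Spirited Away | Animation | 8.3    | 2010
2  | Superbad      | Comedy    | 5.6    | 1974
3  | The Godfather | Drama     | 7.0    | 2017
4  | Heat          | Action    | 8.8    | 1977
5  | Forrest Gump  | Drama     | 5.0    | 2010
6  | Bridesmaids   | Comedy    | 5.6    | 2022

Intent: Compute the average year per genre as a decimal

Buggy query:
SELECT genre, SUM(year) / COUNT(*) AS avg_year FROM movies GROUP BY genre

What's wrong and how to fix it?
Bug: SUM(year) and COUNT(*) are both integers; the division truncates the fractional part

Fix: Cast one side to REAL so the division keeps the fractional part

Corrected query:
SELECT genre, SUM(year) * 1.0 / COUNT(*) AS avg_year FROM movies GROUP BY genre

Result:
genre     | avg_year
----------+---------
Action    | 1977    
Animation | 2010    
Comedy    | 1998    
Drama     | 2013.5  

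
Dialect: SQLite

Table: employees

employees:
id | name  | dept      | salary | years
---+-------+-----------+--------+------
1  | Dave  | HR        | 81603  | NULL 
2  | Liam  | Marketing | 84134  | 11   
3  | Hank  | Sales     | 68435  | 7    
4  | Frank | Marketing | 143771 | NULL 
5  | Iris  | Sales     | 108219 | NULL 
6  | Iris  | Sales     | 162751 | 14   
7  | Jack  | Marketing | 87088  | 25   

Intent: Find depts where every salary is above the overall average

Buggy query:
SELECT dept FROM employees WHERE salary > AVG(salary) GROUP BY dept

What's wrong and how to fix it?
Bug: WHERE evaluates per row before aggregation, so AVG() is unavailable

Fix: Compute the overall average in a scalar subquery and compare each group's MIN against it in HAVING

Corrected query:
SELECT dept FROM employees GROUP BY dept HAVING MIN(salary) > (SELECT AVG(salary) FROM employees)

Result:
(no rows)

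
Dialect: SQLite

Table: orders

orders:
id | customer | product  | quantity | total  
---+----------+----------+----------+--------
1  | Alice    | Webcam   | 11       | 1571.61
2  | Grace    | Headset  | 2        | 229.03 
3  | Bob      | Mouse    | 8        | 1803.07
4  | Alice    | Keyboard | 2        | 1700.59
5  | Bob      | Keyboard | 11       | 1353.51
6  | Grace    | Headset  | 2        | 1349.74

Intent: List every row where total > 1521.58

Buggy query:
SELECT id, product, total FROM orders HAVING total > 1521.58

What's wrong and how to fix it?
Bug: HAVING filters the output of aggregation, but this query has no GROUP BY and no aggregate functions, so SQLite rejects it (HAVING clause on a non-aggregate query); the condition here is per row

Fix: Replace HAVING with WHERE since the condition applies to individual rows

Corrected query:
SELECT id, product, total FROM orders WHERE total > 1521.58

Result:
id | product  | total  
---+----------+--------
1  | Webcam   | 1571.61
3  | Mouse    | 1803.07
4  | Keyboard | 1700.59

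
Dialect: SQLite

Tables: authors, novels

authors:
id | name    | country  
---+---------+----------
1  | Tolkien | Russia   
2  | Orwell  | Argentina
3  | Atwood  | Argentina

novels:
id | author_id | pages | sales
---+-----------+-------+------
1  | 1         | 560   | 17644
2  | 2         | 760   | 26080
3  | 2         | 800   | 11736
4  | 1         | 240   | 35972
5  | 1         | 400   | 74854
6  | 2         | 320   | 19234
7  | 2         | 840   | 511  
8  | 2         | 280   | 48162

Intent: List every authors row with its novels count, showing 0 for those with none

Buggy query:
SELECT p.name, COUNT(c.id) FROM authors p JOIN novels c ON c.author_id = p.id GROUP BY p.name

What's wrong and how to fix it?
Bug: INNER JOIN drops authors rows that have no matching novels rows

Fix: Switch to LEFT JOIN to retain unmatched parent rows

Corrected query:
SELECT p.name, COUNT(c.id) FROM authors p LEFT JOIN novels c ON c.author_id = p.id GROUP BY p.name

Result:
name    | COUNT(c.id)
--------+------------
Atwood  | 0          
Orwell  | 5          
Tolkien | 3          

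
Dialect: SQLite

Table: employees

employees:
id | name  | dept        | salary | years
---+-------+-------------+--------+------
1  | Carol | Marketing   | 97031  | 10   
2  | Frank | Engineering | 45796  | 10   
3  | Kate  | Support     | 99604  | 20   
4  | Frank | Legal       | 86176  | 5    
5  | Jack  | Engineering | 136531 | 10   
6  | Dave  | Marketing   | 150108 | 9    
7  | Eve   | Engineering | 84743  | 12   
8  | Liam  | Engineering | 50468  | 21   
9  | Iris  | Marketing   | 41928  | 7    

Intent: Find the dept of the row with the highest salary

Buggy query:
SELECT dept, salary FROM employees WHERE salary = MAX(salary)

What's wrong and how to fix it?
Bug: WHERE is evaluated per row; an aggregate over the whole table isn't defined there

Fix: Wrap MAX in a scalar subquery so WHERE compares against a single value

Corrected query:
SELECT dept, salary FROM employees WHERE salary = (SELECT MAX(salary) FROM employees)

Result:
dept      | salary
----------+-------
Marketing | 150108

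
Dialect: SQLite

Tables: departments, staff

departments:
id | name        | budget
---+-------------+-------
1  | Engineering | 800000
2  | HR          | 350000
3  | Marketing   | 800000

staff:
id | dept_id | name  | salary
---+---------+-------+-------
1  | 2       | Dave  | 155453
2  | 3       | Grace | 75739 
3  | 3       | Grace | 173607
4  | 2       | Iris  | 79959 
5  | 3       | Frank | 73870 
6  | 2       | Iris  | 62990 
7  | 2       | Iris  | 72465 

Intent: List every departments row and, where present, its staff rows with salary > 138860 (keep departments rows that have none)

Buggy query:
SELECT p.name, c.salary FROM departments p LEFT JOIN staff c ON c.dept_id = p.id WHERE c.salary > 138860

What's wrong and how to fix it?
Bug: Filtering c.salary in WHERE discards the NULL rows produced by LEFT JOIN, turning it into an inner join

Fix: Move the right-table condition into the ON clause so unmatched parents are kept

Corrected query:
SELECT p.name, c.salary FROM departments p LEFT JOIN staff c ON c.dept_id = p.id AND c.salary > 138860

Result:
name        | salary
------------+-------
Engineering | NULL  
HR          | 155453
Marketing   | 173607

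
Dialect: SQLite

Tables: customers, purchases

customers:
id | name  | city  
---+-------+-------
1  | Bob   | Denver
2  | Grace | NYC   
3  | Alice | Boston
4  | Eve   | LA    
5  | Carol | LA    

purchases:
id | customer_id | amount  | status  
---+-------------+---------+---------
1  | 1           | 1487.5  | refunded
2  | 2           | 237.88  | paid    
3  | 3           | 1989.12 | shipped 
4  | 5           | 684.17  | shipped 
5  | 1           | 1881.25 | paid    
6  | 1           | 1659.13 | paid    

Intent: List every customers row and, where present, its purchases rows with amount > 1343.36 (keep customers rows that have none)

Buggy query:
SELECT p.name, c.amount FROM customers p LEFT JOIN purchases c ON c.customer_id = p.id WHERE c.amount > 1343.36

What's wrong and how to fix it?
Bug: Filtering c.amount in WHERE discards the NULL rows produced by LEFT JOIN, turning it into an inner join

Fix: Put 'c.amount > 1343.36' in the JOIN's ON clause instead of WHERE

Corrected query:
SELECT p.name, c.amount FROM customers p LEFT JOIN purchases c ON c.customer_id = p.id AND c.amount > 1343.36

Result:
name  | amount 
------+--------
Bob   | 1487.5 
Bob   | 1659.13
Bob   | 1881.25
Grace | NULL   
Alice | 1989.12
Eve   | NULL   
Carol | NULL   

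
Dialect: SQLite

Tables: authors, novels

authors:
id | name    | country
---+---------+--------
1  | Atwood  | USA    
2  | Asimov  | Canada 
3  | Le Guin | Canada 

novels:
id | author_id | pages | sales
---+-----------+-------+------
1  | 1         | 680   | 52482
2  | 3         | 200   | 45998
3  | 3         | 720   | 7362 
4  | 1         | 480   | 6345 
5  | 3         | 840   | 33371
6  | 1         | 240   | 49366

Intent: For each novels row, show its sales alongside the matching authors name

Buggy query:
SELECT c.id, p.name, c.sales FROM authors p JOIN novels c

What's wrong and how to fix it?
Bug: JOIN with no ON clause produces a cartesian product; every novels row pairs with every authors row

Fix: Specify the join condition linking the foreign key to the parent id

Corrected query:
SELECT c.id, p.name, c.sales FROM authors p JOIN novels c ON c.author_id = p.id

Result:
id | name    | sales
---+---------+------
1  | Atwood  | 52482
2  | Le Guin | 45998
3  | Le Guin | 7362 
4  | Atwood  | 6345 
5  | Le Guin | 33371
6  | Atwood  | 49366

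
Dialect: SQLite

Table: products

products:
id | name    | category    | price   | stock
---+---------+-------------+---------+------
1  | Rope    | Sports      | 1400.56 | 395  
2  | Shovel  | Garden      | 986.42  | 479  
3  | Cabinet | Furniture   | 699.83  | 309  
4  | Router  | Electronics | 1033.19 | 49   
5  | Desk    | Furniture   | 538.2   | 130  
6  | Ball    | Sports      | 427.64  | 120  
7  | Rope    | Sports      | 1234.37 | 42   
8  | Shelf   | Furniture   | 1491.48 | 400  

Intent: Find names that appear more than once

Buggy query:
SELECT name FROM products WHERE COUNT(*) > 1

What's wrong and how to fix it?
Bug: COUNT(*) is an aggregate and cannot be used in WHERE

Fix: GROUP BY name, then filter groups with HAVING COUNT(*) > 1

Corrected query:
SELECT name FROM products GROUP BY name HAVING COUNT(*) > 1

Result:
name
----
Rope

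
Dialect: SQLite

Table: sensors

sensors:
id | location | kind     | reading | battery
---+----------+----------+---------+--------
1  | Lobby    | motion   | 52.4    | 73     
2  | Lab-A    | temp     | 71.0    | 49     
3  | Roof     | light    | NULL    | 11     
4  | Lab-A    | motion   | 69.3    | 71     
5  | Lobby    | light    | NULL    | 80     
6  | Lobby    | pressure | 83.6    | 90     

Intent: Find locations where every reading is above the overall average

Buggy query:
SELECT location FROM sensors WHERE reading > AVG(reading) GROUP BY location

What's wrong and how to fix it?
Bug: AVG() is an aggregate; it can't sit directly in WHERE

Fix: Use a subquery for AVG and a HAVING MIN(...) filter so the condition holds for every row in the group

Corrected query:
SELECT location FROM sensors GROUP BY location HAVING MIN(reading) > (SELECT AVG(reading) FROM sensors)

Result:
location
--------
Lab-A   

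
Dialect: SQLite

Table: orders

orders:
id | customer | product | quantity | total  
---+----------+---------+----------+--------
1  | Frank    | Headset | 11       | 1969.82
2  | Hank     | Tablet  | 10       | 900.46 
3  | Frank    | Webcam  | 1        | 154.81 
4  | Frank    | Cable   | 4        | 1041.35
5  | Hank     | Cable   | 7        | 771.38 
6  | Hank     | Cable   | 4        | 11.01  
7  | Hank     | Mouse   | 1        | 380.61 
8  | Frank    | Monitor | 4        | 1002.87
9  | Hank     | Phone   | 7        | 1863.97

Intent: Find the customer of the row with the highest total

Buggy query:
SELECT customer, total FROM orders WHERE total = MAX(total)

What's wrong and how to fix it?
Bug: MAX(total) is an aggregate and cannot be used directly in WHERE

Fix: Use a subquery: WHERE total = (SELECT MAX(total) FROM orders)

Corrected query:
SELECT customer, total FROM orders WHERE total = (SELECT MAX(total) FROM orders)

Result:
customer | total  
---------+--------
Frank    | 1969.82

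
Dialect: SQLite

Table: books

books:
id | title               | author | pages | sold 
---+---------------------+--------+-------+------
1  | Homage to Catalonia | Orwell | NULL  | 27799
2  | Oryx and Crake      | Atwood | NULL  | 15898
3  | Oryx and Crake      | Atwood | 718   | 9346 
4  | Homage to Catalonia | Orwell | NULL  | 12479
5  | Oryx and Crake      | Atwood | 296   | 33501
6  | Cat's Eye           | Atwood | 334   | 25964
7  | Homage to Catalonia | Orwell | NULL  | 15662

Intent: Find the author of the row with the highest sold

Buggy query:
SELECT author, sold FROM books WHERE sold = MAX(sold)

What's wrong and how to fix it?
Bug: WHERE is evaluated per row; an aggregate over the whole table isn't defined there

Fix: Wrap MAX in a scalar subquery so WHERE compares against a single value

Corrected query:
SELECT author, sold FROM books WHERE sold = (SELECT MAX(sold) FROM books)

Result:
author | sold 
-------+------
Atwood | 33501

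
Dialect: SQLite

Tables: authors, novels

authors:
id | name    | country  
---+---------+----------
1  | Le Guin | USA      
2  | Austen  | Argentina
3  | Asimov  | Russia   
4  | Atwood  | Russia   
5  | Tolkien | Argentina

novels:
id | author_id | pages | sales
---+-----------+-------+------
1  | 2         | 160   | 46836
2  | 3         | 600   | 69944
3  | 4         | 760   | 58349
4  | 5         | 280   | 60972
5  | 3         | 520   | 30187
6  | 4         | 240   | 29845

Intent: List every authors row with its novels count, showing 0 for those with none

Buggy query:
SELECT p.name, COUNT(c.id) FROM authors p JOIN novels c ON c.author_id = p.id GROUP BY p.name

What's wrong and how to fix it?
Bug: An inner join excludes parents with zero children

Fix: Use LEFT JOIN so parents without children still appear (COUNT(c.id) gives 0)

Corrected query:
SELECT p.name, COUNT(c.id) FROM authors p LEFT JOIN novels c ON c.author_id = p.id GROUP BY p.name

Result:
name    | COUNT(c.id)
--------+------------
Asimov  | 2          
Atwood  | 2          
Austen  | 1          
Le Guin | 0          
Tolkien | 1          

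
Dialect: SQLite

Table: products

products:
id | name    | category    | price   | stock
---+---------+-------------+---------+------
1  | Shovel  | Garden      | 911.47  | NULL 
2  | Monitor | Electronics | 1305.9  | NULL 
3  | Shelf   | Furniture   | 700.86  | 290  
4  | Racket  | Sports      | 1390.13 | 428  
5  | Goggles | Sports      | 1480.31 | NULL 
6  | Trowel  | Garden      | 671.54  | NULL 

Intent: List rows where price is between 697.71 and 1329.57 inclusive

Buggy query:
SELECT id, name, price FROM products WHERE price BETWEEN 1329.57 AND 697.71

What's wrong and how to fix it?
Bug: The bounds are reversed; BETWEEN a AND b requires a <= b to match anything

Fix: Swap the bounds so the smaller value comes first

Corrected query:
SELECT id, name, price FROM products WHERE price BETWEEN 697.71 AND 1329.57

Result:
id | name    | price 
---+---------+-------
1  | Shovel  | 911.47
2  | Monitor | 1305.9
3  | Shelf   | 700.86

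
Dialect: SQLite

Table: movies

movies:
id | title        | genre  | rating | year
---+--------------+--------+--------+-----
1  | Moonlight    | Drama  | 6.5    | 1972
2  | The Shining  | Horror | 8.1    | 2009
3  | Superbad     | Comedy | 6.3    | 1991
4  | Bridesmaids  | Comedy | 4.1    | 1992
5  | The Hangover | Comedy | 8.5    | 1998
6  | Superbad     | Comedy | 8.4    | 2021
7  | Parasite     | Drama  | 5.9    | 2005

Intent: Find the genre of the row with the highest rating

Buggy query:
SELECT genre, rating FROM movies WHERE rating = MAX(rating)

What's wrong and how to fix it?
Bug: WHERE is evaluated per row; an aggregate over the whole table isn't defined there

Fix: Use a subquery: WHERE rating = (SELECT MAX(rating) FROM movies)

Corrected query:
SELECT genre, rating FROM movies WHERE rating = (SELECT MAX(rating) FROM movies)

Result:
genre  | rating
-------+-------
Comedy | 8.5   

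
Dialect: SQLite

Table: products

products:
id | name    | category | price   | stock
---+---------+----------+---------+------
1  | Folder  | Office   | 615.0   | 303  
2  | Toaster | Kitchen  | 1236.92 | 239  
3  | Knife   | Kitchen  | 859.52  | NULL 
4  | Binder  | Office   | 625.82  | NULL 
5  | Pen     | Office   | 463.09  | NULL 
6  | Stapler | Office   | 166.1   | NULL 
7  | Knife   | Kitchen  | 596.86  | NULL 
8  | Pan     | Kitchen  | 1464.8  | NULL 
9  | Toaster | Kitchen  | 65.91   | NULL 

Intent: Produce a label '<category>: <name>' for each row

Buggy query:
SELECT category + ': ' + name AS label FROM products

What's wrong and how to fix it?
Bug: '+' is numeric addition; on text columns SQLite converts them to 0 instead of concatenating

Fix: Replace + with || to concatenate text

Corrected query:
SELECT category || ': ' || name AS label FROM products

Result:
label           
----------------
Office: Folder  
Kitchen: Toaster
Kitchen: Knife  
Office: Binder  
Office: Pen     
Office: Stapler 
Kitchen: Knife  
Kitchen: Pan    
Kitchen: Toaster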